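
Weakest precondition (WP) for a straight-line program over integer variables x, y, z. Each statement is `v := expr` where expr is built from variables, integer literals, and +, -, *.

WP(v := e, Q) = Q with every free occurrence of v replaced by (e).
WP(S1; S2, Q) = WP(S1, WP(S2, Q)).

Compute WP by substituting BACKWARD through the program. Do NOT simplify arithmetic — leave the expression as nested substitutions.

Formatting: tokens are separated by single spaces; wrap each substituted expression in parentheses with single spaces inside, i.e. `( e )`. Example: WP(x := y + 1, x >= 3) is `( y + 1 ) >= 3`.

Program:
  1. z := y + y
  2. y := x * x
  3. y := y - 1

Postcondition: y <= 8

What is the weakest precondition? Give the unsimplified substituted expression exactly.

Answer: ( ( x * x ) - 1 ) <= 8

Derivation:
post: y <= 8
stmt 3: y := y - 1  -- replace 1 occurrence(s) of y with (y - 1)
  => ( y - 1 ) <= 8
stmt 2: y := x * x  -- replace 1 occurrence(s) of y with (x * x)
  => ( ( x * x ) - 1 ) <= 8
stmt 1: z := y + y  -- replace 0 occurrence(s) of z with (y + y)
  => ( ( x * x ) - 1 ) <= 8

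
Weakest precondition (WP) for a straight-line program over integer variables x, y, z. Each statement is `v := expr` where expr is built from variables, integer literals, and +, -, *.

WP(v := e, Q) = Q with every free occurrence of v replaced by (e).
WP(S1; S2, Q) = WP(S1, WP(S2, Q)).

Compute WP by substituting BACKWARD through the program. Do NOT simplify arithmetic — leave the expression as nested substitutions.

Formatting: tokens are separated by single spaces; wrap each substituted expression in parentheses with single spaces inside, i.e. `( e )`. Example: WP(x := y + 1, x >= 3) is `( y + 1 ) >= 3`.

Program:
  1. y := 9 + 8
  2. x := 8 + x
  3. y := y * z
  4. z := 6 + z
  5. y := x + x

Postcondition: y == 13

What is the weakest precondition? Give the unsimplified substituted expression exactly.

post: y == 13
stmt 5: y := x + x  -- replace 1 occurrence(s) of y with (x + x)
  => ( x + x ) == 13
stmt 4: z := 6 + z  -- replace 0 occurrence(s) of z with (6 + z)
  => ( x + x ) == 13
stmt 3: y := y * z  -- replace 0 occurrence(s) of y with (y * z)
  => ( x + x ) == 13
stmt 2: x := 8 + x  -- replace 2 occurrence(s) of x with (8 + x)
  => ( ( 8 + x ) + ( 8 + x ) ) == 13
stmt 1: y := 9 + 8  -- replace 0 occurrence(s) of y with (9 + 8)
  => ( ( 8 + x ) + ( 8 + x ) ) == 13

Answer: ( ( 8 + x ) + ( 8 + x ) ) == 13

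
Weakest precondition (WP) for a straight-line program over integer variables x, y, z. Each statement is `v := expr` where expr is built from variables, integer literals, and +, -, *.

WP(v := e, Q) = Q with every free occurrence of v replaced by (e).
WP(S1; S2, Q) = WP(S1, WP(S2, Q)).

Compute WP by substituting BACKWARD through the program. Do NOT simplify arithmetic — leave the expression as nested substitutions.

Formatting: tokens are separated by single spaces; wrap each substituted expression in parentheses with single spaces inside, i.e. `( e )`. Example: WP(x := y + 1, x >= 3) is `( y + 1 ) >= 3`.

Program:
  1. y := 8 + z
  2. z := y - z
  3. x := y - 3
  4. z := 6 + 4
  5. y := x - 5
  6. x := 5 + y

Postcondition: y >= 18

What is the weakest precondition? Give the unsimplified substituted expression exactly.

post: y >= 18
stmt 6: x := 5 + y  -- replace 0 occurrence(s) of x with (5 + y)
  => y >= 18
stmt 5: y := x - 5  -- replace 1 occurrence(s) of y with (x - 5)
  => ( x - 5 ) >= 18
stmt 4: z := 6 + 4  -- replace 0 occurrence(s) of z with (6 + 4)
  => ( x - 5 ) >= 18
stmt 3: x := y - 3  -- replace 1 occurrence(s) of x with (y - 3)
  => ( ( y - 3 ) - 5 ) >= 18
stmt 2: z := y - z  -- replace 0 occurrence(s) of z with (y - z)
  => ( ( y - 3 ) - 5 ) >= 18
stmt 1: y := 8 + z  -- replace 1 occurrence(s) of y with (8 + z)
  => ( ( ( 8 + z ) - 3 ) - 5 ) >= 18

Answer: ( ( ( 8 + z ) - 3 ) - 5 ) >= 18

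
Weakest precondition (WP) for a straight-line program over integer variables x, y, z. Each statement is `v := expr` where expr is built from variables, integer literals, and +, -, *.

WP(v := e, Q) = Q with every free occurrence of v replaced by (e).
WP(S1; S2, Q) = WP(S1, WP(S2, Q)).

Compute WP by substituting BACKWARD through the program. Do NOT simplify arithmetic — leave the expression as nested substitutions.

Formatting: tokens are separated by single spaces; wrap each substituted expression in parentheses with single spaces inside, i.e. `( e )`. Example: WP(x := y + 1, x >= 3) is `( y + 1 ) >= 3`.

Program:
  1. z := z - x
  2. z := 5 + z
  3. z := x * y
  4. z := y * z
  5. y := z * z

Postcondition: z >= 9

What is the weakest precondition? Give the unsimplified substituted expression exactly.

Answer: ( y * ( x * y ) ) >= 9

Derivation:
post: z >= 9
stmt 5: y := z * z  -- replace 0 occurrence(s) of y with (z * z)
  => z >= 9
stmt 4: z := y * z  -- replace 1 occurrence(s) of z with (y * z)
  => ( y * z ) >= 9
stmt 3: z := x * y  -- replace 1 occurrence(s) of z with (x * y)
  => ( y * ( x * y ) ) >= 9
stmt 2: z := 5 + z  -- replace 0 occurrence(s) of z with (5 + z)
  => ( y * ( x * y ) ) >= 9
stmt 1: z := z - x  -- replace 0 occurrence(s) of z with (z - x)
  => ( y * ( x * y ) ) >= 9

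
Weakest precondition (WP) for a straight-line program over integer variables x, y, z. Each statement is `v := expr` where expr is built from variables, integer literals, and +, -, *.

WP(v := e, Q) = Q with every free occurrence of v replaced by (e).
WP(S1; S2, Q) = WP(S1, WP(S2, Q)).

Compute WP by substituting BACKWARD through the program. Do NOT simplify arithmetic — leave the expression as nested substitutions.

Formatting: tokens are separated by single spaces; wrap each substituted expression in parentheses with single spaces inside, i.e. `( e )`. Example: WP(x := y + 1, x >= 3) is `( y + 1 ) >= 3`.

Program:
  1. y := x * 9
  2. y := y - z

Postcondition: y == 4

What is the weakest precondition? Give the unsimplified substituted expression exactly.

Answer: ( ( x * 9 ) - z ) == 4

Derivation:
post: y == 4
stmt 2: y := y - z  -- replace 1 occurrence(s) of y with (y - z)
  => ( y - z ) == 4
stmt 1: y := x * 9  -- replace 1 occurrence(s) of y with (x * 9)
  => ( ( x * 9 ) - z ) == 4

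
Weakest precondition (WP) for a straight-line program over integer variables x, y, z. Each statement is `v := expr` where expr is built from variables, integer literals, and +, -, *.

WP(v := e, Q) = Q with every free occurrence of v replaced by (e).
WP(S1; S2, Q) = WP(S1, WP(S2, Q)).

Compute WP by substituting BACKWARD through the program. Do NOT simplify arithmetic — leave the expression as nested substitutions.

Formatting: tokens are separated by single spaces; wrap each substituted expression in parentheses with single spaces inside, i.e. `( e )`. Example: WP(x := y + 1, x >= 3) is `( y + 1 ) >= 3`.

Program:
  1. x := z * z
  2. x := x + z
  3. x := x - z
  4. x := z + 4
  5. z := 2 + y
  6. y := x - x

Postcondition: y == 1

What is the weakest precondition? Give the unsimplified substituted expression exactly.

Answer: ( ( z + 4 ) - ( z + 4 ) ) == 1

Derivation:
post: y == 1
stmt 6: y := x - x  -- replace 1 occurrence(s) of y with (x - x)
  => ( x - x ) == 1
stmt 5: z := 2 + y  -- replace 0 occurrence(s) of z with (2 + y)
  => ( x - x ) == 1
stmt 4: x := z + 4  -- replace 2 occurrence(s) of x with (z + 4)
  => ( ( z + 4 ) - ( z + 4 ) ) == 1
stmt 3: x := x - z  -- replace 0 occurrence(s) of x with (x - z)
  => ( ( z + 4 ) - ( z + 4 ) ) == 1
stmt 2: x := x + z  -- replace 0 occurrence(s) of x with (x + z)
  => ( ( z + 4 ) - ( z + 4 ) ) == 1
stmt 1: x := z * z  -- replace 0 occurrence(s) of x with (z * z)
  => ( ( z + 4 ) - ( z + 4 ) ) == 1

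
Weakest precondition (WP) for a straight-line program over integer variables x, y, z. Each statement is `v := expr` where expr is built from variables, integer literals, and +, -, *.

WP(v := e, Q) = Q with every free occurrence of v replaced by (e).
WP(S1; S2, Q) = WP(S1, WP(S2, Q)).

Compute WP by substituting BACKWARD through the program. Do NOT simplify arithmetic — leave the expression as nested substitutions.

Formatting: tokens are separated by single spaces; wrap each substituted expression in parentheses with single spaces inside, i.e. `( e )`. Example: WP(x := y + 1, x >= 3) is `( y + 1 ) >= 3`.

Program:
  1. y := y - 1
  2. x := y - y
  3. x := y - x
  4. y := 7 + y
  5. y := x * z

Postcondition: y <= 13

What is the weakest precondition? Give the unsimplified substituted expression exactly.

post: y <= 13
stmt 5: y := x * z  -- replace 1 occurrence(s) of y with (x * z)
  => ( x * z ) <= 13
stmt 4: y := 7 + y  -- replace 0 occurrence(s) of y with (7 + y)
  => ( x * z ) <= 13
stmt 3: x := y - x  -- replace 1 occurrence(s) of x with (y - x)
  => ( ( y - x ) * z ) <= 13
stmt 2: x := y - y  -- replace 1 occurrence(s) of x with (y - y)
  => ( ( y - ( y - y ) ) * z ) <= 13
stmt 1: y := y - 1  -- replace 3 occurrence(s) of y with (y - 1)
  => ( ( ( y - 1 ) - ( ( y - 1 ) - ( y - 1 ) ) ) * z ) <= 13

Answer: ( ( ( y - 1 ) - ( ( y - 1 ) - ( y - 1 ) ) ) * z ) <= 13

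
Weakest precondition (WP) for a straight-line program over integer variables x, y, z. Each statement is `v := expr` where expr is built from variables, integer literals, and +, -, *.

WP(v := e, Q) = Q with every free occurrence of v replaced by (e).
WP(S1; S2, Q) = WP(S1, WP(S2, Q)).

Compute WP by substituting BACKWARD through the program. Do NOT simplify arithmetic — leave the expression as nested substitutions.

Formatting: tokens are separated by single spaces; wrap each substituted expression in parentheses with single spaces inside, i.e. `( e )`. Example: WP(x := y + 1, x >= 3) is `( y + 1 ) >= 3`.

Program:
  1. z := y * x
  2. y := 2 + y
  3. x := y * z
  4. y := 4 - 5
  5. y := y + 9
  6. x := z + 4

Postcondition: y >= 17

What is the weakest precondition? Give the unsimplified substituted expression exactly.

post: y >= 17
stmt 6: x := z + 4  -- replace 0 occurrence(s) of x with (z + 4)
  => y >= 17
stmt 5: y := y + 9  -- replace 1 occurrence(s) of y with (y + 9)
  => ( y + 9 ) >= 17
stmt 4: y := 4 - 5  -- replace 1 occurrence(s) of y with (4 - 5)
  => ( ( 4 - 5 ) + 9 ) >= 17
stmt 3: x := y * z  -- replace 0 occurrence(s) of x with (y * z)
  => ( ( 4 - 5 ) + 9 ) >= 17
stmt 2: y := 2 + y  -- replace 0 occurrence(s) of y with (2 + y)
  => ( ( 4 - 5 ) + 9 ) >= 17
stmt 1: z := y * x  -- replace 0 occurrence(s) of z with (y * x)
  => ( ( 4 - 5 ) + 9 ) >= 17

Answer: ( ( 4 - 5 ) + 9 ) >= 17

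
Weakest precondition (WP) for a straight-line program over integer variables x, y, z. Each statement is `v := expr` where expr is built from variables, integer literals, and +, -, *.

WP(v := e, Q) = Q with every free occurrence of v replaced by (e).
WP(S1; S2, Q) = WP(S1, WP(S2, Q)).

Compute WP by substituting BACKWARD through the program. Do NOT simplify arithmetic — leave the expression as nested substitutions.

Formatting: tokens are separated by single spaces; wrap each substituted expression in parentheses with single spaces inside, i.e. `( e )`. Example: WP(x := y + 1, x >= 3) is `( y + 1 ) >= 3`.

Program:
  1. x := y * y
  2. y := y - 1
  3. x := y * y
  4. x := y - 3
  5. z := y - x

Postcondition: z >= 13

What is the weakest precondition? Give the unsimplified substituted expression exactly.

Answer: ( ( y - 1 ) - ( ( y - 1 ) - 3 ) ) >= 13

Derivation:
post: z >= 13
stmt 5: z := y - x  -- replace 1 occurrence(s) of z with (y - x)
  => ( y - x ) >= 13
stmt 4: x := y - 3  -- replace 1 occurrence(s) of x with (y - 3)
  => ( y - ( y - 3 ) ) >= 13
stmt 3: x := y * y  -- replace 0 occurrence(s) of x with (y * y)
  => ( y - ( y - 3 ) ) >= 13
stmt 2: y := y - 1  -- replace 2 occurrence(s) of y with (y - 1)
  => ( ( y - 1 ) - ( ( y - 1 ) - 3 ) ) >= 13
stmt 1: x := y * y  -- replace 0 occurrence(s) of x with (y * y)
  => ( ( y - 1 ) - ( ( y - 1 ) - 3 ) ) >= 13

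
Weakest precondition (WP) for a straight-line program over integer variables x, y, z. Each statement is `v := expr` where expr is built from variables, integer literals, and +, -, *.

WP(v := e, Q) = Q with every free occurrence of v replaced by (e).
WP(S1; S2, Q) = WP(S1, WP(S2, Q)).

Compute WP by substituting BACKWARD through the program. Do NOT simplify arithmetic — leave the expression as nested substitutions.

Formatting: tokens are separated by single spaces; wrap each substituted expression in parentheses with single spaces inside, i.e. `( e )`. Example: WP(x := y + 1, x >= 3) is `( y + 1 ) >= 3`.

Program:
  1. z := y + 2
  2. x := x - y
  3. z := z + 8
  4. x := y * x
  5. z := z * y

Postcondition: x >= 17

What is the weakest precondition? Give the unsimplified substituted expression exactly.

post: x >= 17
stmt 5: z := z * y  -- replace 0 occurrence(s) of z with (z * y)
  => x >= 17
stmt 4: x := y * x  -- replace 1 occurrence(s) of x with (y * x)
  => ( y * x ) >= 17
stmt 3: z := z + 8  -- replace 0 occurrence(s) of z with (z + 8)
  => ( y * x ) >= 17
stmt 2: x := x - y  -- replace 1 occurrence(s) of x with (x - y)
  => ( y * ( x - y ) ) >= 17
stmt 1: z := y + 2  -- replace 0 occurrence(s) of z with (y + 2)
  => ( y * ( x - y ) ) >= 17

Answer: ( y * ( x - y ) ) >= 17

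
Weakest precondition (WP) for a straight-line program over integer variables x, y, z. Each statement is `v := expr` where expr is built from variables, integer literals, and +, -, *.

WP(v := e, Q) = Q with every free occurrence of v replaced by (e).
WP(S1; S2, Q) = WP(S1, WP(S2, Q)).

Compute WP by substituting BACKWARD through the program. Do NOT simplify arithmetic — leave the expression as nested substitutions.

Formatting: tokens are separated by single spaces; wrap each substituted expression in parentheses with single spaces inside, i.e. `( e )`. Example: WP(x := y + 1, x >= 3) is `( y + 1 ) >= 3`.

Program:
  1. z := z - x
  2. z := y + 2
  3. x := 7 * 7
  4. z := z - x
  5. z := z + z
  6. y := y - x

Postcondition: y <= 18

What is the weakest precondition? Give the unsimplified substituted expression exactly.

post: y <= 18
stmt 6: y := y - x  -- replace 1 occurrence(s) of y with (y - x)
  => ( y - x ) <= 18
stmt 5: z := z + z  -- replace 0 occurrence(s) of z with (z + z)
  => ( y - x ) <= 18
stmt 4: z := z - x  -- replace 0 occurrence(s) of z with (z - x)
  => ( y - x ) <= 18
stmt 3: x := 7 * 7  -- replace 1 occurrence(s) of x with (7 * 7)
  => ( y - ( 7 * 7 ) ) <= 18
stmt 2: z := y + 2  -- replace 0 occurrence(s) of z with (y + 2)
  => ( y - ( 7 * 7 ) ) <= 18
stmt 1: z := z - x  -- replace 0 occurrence(s) of z with (z - x)
  => ( y - ( 7 * 7 ) ) <= 18

Answer: ( y - ( 7 * 7 ) ) <= 18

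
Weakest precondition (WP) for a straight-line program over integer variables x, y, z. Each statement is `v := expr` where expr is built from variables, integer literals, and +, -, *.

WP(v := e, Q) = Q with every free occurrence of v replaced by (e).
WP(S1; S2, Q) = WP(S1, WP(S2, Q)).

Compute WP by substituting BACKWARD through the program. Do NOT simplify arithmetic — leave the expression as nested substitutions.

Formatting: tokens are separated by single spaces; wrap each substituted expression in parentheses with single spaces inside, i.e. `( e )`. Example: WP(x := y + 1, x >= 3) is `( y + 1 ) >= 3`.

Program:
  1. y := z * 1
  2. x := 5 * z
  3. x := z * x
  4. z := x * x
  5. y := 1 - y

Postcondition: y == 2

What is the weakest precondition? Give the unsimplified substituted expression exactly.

post: y == 2
stmt 5: y := 1 - y  -- replace 1 occurrence(s) of y with (1 - y)
  => ( 1 - y ) == 2
stmt 4: z := x * x  -- replace 0 occurrence(s) of z with (x * x)
  => ( 1 - y ) == 2
stmt 3: x := z * x  -- replace 0 occurrence(s) of x with (z * x)
  => ( 1 - y ) == 2
stmt 2: x := 5 * z  -- replace 0 occurrence(s) of x with (5 * z)
  => ( 1 - y ) == 2
stmt 1: y := z * 1  -- replace 1 occurrence(s) of y with (z * 1)
  => ( 1 - ( z * 1 ) ) == 2

Answer: ( 1 - ( z * 1 ) ) == 2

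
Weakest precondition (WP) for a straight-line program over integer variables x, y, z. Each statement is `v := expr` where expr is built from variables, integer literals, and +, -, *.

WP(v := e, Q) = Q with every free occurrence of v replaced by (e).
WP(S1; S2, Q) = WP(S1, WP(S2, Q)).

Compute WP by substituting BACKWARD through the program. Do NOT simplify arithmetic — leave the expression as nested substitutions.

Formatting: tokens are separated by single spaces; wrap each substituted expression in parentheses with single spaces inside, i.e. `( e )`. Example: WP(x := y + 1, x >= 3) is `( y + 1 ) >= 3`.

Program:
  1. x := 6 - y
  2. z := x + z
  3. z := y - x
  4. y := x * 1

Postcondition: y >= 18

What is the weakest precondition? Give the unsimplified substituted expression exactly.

Answer: ( ( 6 - y ) * 1 ) >= 18

Derivation:
post: y >= 18
stmt 4: y := x * 1  -- replace 1 occurrence(s) of y with (x * 1)
  => ( x * 1 ) >= 18
stmt 3: z := y - x  -- replace 0 occurrence(s) of z with (y - x)
  => ( x * 1 ) >= 18
stmt 2: z := x + z  -- replace 0 occurrence(s) of z with (x + z)
  => ( x * 1 ) >= 18
stmt 1: x := 6 - y  -- replace 1 occurrence(s) of x with (6 - y)
  => ( ( 6 - y ) * 1 ) >= 18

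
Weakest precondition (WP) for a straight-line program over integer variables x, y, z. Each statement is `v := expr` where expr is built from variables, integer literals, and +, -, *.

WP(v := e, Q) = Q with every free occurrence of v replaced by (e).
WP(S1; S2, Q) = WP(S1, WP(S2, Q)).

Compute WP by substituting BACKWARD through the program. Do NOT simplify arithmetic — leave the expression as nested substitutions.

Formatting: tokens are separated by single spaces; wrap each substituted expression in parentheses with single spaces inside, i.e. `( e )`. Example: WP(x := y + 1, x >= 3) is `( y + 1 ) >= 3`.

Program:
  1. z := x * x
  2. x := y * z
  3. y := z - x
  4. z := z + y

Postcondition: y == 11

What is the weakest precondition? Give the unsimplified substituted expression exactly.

Answer: ( ( x * x ) - ( y * ( x * x ) ) ) == 11

Derivation:
post: y == 11
stmt 4: z := z + y  -- replace 0 occurrence(s) of z with (z + y)
  => y == 11
stmt 3: y := z - x  -- replace 1 occurrence(s) of y with (z - x)
  => ( z - x ) == 11
stmt 2: x := y * z  -- replace 1 occurrence(s) of x with (y * z)
  => ( z - ( y * z ) ) == 11
stmt 1: z := x * x  -- replace 2 occurrence(s) of z with (x * x)
  => ( ( x * x ) - ( y * ( x * x ) ) ) == 11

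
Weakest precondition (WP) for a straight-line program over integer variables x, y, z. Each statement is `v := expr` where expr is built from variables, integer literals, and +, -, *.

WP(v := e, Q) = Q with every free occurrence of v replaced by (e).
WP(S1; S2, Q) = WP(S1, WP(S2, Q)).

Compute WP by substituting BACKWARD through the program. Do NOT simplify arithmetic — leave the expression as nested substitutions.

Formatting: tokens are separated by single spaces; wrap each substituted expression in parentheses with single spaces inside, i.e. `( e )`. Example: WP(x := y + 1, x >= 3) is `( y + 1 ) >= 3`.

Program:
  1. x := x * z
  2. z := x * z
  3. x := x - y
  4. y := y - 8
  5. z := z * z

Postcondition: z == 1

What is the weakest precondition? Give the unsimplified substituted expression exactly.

Answer: ( ( ( x * z ) * z ) * ( ( x * z ) * z ) ) == 1

Derivation:
post: z == 1
stmt 5: z := z * z  -- replace 1 occurrence(s) of z with (z * z)
  => ( z * z ) == 1
stmt 4: y := y - 8  -- replace 0 occurrence(s) of y with (y - 8)
  => ( z * z ) == 1
stmt 3: x := x - y  -- replace 0 occurrence(s) of x with (x - y)
  => ( z * z ) == 1
stmt 2: z := x * z  -- replace 2 occurrence(s) of z with (x * z)
  => ( ( x * z ) * ( x * z ) ) == 1
stmt 1: x := x * z  -- replace 2 occurrence(s) of x with (x * z)
  => ( ( ( x * z ) * z ) * ( ( x * z ) * z ) ) == 1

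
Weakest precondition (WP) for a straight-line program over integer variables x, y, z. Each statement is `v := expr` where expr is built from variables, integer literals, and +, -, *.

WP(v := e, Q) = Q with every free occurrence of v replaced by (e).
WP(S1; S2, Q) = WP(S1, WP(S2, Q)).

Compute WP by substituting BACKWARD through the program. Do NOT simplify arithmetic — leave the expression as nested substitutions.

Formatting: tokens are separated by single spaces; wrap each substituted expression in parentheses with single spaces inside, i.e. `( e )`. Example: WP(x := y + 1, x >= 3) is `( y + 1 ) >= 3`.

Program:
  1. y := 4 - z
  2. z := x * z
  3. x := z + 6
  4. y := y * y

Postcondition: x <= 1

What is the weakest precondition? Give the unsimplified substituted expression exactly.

Answer: ( ( x * z ) + 6 ) <= 1

Derivation:
post: x <= 1
stmt 4: y := y * y  -- replace 0 occurrence(s) of y with (y * y)
  => x <= 1
stmt 3: x := z + 6  -- replace 1 occurrence(s) of x with (z + 6)
  => ( z + 6 ) <= 1
stmt 2: z := x * z  -- replace 1 occurrence(s) of z with (x * z)
  => ( ( x * z ) + 6 ) <= 1
stmt 1: y := 4 - z  -- replace 0 occurrence(s) of y with (4 - z)
  => ( ( x * z ) + 6 ) <= 1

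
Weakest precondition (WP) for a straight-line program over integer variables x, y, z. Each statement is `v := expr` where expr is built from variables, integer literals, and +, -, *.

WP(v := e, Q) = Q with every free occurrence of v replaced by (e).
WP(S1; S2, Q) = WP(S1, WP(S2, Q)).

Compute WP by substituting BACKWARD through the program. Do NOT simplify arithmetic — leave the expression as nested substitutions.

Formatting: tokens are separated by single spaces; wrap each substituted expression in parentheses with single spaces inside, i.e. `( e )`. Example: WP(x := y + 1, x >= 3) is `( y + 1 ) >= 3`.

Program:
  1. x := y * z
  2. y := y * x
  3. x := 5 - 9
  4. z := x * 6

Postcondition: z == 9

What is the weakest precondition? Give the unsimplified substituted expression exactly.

Answer: ( ( 5 - 9 ) * 6 ) == 9

Derivation:
post: z == 9
stmt 4: z := x * 6  -- replace 1 occurrence(s) of z with (x * 6)
  => ( x * 6 ) == 9
stmt 3: x := 5 - 9  -- replace 1 occurrence(s) of x with (5 - 9)
  => ( ( 5 - 9 ) * 6 ) == 9
stmt 2: y := y * x  -- replace 0 occurrence(s) of y with (y * x)
  => ( ( 5 - 9 ) * 6 ) == 9
stmt 1: x := y * z  -- replace 0 occurrence(s) of x with (y * z)
  => ( ( 5 - 9 ) * 6 ) == 9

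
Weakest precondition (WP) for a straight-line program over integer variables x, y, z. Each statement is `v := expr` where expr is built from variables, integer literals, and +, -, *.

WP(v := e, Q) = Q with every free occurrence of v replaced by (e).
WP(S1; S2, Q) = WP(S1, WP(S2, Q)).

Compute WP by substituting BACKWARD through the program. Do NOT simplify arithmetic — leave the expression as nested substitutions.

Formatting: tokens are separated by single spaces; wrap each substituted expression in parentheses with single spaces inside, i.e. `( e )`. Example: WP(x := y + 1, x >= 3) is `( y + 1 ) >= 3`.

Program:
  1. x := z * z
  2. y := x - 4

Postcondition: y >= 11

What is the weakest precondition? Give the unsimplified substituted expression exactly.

post: y >= 11
stmt 2: y := x - 4  -- replace 1 occurrence(s) of y with (x - 4)
  => ( x - 4 ) >= 11
stmt 1: x := z * z  -- replace 1 occurrence(s) of x with (z * z)
  => ( ( z * z ) - 4 ) >= 11

Answer: ( ( z * z ) - 4 ) >= 11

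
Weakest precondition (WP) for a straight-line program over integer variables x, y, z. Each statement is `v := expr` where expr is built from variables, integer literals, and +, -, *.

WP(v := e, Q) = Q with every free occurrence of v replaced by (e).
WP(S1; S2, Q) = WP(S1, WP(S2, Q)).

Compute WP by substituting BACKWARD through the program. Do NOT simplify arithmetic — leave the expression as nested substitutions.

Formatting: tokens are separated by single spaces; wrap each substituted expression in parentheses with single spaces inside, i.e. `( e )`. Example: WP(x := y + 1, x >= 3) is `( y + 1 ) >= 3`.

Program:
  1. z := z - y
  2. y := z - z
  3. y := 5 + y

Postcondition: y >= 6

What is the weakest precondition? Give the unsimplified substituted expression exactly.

Answer: ( 5 + ( ( z - y ) - ( z - y ) ) ) >= 6

Derivation:
post: y >= 6
stmt 3: y := 5 + y  -- replace 1 occurrence(s) of y with (5 + y)
  => ( 5 + y ) >= 6
stmt 2: y := z - z  -- replace 1 occurrence(s) of y with (z - z)
  => ( 5 + ( z - z ) ) >= 6
stmt 1: z := z - y  -- replace 2 occurrence(s) of z with (z - y)
  => ( 5 + ( ( z - y ) - ( z - y ) ) ) >= 6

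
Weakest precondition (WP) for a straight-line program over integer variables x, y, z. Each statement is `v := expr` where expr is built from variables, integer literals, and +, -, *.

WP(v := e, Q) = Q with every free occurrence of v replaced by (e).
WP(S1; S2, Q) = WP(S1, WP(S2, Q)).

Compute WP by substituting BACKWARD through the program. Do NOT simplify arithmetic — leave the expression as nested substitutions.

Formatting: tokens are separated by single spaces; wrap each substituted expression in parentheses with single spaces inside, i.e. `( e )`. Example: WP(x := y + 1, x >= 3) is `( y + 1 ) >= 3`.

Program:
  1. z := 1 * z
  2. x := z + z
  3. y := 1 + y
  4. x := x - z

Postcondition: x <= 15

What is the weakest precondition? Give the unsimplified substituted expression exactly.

post: x <= 15
stmt 4: x := x - z  -- replace 1 occurrence(s) of x with (x - z)
  => ( x - z ) <= 15
stmt 3: y := 1 + y  -- replace 0 occurrence(s) of y with (1 + y)
  => ( x - z ) <= 15
stmt 2: x := z + z  -- replace 1 occurrence(s) of x with (z + z)
  => ( ( z + z ) - z ) <= 15
stmt 1: z := 1 * z  -- replace 3 occurrence(s) of z with (1 * z)
  => ( ( ( 1 * z ) + ( 1 * z ) ) - ( 1 * z ) ) <= 15

Answer: ( ( ( 1 * z ) + ( 1 * z ) ) - ( 1 * z ) ) <= 15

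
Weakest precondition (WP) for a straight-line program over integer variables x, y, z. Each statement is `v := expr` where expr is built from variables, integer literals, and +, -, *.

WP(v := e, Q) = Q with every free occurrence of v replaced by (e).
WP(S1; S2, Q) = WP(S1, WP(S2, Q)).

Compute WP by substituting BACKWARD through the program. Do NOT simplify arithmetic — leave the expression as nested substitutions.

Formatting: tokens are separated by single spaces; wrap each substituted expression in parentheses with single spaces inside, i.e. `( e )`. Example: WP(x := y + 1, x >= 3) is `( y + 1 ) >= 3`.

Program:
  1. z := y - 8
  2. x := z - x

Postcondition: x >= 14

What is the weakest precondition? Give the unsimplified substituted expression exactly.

post: x >= 14
stmt 2: x := z - x  -- replace 1 occurrence(s) of x with (z - x)
  => ( z - x ) >= 14
stmt 1: z := y - 8  -- replace 1 occurrence(s) of z with (y - 8)
  => ( ( y - 8 ) - x ) >= 14

Answer: ( ( y - 8 ) - x ) >= 14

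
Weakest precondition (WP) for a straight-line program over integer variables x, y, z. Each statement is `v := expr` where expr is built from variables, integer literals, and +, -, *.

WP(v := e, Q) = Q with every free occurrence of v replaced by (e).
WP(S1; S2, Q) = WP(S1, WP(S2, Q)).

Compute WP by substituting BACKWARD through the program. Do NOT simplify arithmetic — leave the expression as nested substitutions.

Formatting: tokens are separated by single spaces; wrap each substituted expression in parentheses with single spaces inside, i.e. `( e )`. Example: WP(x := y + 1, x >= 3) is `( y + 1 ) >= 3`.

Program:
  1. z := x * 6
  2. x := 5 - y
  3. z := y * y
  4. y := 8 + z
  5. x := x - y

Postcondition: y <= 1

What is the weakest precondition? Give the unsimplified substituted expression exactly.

post: y <= 1
stmt 5: x := x - y  -- replace 0 occurrence(s) of x with (x - y)
  => y <= 1
stmt 4: y := 8 + z  -- replace 1 occurrence(s) of y with (8 + z)
  => ( 8 + z ) <= 1
stmt 3: z := y * y  -- replace 1 occurrence(s) of z with (y * y)
  => ( 8 + ( y * y ) ) <= 1
stmt 2: x := 5 - y  -- replace 0 occurrence(s) of x with (5 - y)
  => ( 8 + ( y * y ) ) <= 1
stmt 1: z := x * 6  -- replace 0 occurrence(s) of z with (x * 6)
  => ( 8 + ( y * y ) ) <= 1

Answer: ( 8 + ( y * y ) ) <= 1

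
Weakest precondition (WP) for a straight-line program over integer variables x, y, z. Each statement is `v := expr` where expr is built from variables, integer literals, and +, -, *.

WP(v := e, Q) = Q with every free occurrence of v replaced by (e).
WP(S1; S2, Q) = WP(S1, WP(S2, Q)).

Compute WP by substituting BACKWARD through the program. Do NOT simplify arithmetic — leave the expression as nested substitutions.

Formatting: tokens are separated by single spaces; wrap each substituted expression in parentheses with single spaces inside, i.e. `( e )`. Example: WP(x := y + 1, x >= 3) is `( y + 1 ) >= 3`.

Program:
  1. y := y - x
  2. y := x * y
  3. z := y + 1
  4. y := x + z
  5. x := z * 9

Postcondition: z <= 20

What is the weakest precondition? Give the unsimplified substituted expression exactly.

post: z <= 20
stmt 5: x := z * 9  -- replace 0 occurrence(s) of x with (z * 9)
  => z <= 20
stmt 4: y := x + z  -- replace 0 occurrence(s) of y with (x + z)
  => z <= 20
stmt 3: z := y + 1  -- replace 1 occurrence(s) of z with (y + 1)
  => ( y + 1 ) <= 20
stmt 2: y := x * y  -- replace 1 occurrence(s) of y with (x * y)
  => ( ( x * y ) + 1 ) <= 20
stmt 1: y := y - x  -- replace 1 occurrence(s) of y with (y - x)
  => ( ( x * ( y - x ) ) + 1 ) <= 20

Answer: ( ( x * ( y - x ) ) + 1 ) <= 20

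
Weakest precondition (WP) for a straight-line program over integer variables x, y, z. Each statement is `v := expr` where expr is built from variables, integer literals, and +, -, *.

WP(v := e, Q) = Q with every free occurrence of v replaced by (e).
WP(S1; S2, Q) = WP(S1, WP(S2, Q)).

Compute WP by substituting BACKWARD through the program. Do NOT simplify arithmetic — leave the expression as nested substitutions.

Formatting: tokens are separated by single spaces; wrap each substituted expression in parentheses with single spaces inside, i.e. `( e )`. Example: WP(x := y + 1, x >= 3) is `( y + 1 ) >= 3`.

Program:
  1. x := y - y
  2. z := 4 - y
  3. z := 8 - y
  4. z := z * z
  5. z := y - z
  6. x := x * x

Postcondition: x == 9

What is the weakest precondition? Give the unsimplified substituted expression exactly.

Answer: ( ( y - y ) * ( y - y ) ) == 9

Derivation:
post: x == 9
stmt 6: x := x * x  -- replace 1 occurrence(s) of x with (x * x)
  => ( x * x ) == 9
stmt 5: z := y - z  -- replace 0 occurrence(s) of z with (y - z)
  => ( x * x ) == 9
stmt 4: z := z * z  -- replace 0 occurrence(s) of z with (z * z)
  => ( x * x ) == 9
stmt 3: z := 8 - y  -- replace 0 occurrence(s) of z with (8 - y)
  => ( x * x ) == 9
stmt 2: z := 4 - y  -- replace 0 occurrence(s) of z with (4 - y)
  => ( x * x ) == 9
stmt 1: x := y - y  -- replace 2 occurrence(s) of x with (y - y)
  => ( ( y - y ) * ( y - y ) ) == 9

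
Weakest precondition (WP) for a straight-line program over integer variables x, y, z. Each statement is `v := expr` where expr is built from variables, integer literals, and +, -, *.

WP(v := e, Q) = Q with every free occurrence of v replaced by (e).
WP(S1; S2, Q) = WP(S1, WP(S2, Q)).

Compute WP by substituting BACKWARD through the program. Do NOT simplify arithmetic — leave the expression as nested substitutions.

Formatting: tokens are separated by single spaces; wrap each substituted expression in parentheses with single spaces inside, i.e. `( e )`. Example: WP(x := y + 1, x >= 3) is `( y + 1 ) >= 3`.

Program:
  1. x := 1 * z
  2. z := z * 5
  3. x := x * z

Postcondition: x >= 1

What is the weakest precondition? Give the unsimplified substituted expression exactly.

post: x >= 1
stmt 3: x := x * z  -- replace 1 occurrence(s) of x with (x * z)
  => ( x * z ) >= 1
stmt 2: z := z * 5  -- replace 1 occurrence(s) of z with (z * 5)
  => ( x * ( z * 5 ) ) >= 1
stmt 1: x := 1 * z  -- replace 1 occurrence(s) of x with (1 * z)
  => ( ( 1 * z ) * ( z * 5 ) ) >= 1

Answer: ( ( 1 * z ) * ( z * 5 ) ) >= 1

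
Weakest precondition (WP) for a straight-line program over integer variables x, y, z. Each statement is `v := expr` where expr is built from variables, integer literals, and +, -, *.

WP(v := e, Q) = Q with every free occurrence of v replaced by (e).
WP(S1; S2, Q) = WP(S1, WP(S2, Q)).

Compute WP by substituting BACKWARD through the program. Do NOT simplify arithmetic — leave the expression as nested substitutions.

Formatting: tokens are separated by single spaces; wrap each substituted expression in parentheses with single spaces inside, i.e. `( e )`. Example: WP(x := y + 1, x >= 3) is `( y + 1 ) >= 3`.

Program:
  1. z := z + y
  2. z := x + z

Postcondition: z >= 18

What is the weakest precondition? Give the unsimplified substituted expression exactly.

Answer: ( x + ( z + y ) ) >= 18

Derivation:
post: z >= 18
stmt 2: z := x + z  -- replace 1 occurrence(s) of z with (x + z)
  => ( x + z ) >= 18
stmt 1: z := z + y  -- replace 1 occurrence(s) of z with (z + y)
  => ( x + ( z + y ) ) >= 18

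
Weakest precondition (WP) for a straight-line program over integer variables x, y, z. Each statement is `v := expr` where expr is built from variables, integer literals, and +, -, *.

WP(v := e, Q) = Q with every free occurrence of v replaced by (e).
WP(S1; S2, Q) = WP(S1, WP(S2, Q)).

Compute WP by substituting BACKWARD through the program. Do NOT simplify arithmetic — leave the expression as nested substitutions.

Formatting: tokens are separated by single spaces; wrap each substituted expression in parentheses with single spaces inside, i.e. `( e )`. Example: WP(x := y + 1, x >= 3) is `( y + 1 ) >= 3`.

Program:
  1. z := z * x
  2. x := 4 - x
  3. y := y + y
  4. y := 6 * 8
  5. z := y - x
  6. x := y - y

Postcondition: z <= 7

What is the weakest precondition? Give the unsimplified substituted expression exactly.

Answer: ( ( 6 * 8 ) - ( 4 - x ) ) <= 7

Derivation:
post: z <= 7
stmt 6: x := y - y  -- replace 0 occurrence(s) of x with (y - y)
  => z <= 7
stmt 5: z := y - x  -- replace 1 occurrence(s) of z with (y - x)
  => ( y - x ) <= 7
stmt 4: y := 6 * 8  -- replace 1 occurrence(s) of y with (6 * 8)
  => ( ( 6 * 8 ) - x ) <= 7
stmt 3: y := y + y  -- replace 0 occurrence(s) of y with (y + y)
  => ( ( 6 * 8 ) - x ) <= 7
stmt 2: x := 4 - x  -- replace 1 occurrence(s) of x with (4 - x)
  => ( ( 6 * 8 ) - ( 4 - x ) ) <= 7
stmt 1: z := z * x  -- replace 0 occurrence(s) of z with (z * x)
  => ( ( 6 * 8 ) - ( 4 - x ) ) <= 7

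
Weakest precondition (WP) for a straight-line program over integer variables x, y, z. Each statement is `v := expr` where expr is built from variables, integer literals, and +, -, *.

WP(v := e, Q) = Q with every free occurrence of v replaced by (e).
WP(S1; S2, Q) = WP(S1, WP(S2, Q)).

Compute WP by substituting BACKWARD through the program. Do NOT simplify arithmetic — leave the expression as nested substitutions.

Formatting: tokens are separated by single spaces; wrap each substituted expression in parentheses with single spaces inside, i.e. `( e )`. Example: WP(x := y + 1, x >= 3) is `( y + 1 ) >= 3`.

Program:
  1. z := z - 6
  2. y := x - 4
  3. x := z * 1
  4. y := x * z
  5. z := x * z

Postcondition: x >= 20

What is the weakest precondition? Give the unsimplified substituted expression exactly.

post: x >= 20
stmt 5: z := x * z  -- replace 0 occurrence(s) of z with (x * z)
  => x >= 20
stmt 4: y := x * z  -- replace 0 occurrence(s) of y with (x * z)
  => x >= 20
stmt 3: x := z * 1  -- replace 1 occurrence(s) of x with (z * 1)
  => ( z * 1 ) >= 20
stmt 2: y := x - 4  -- replace 0 occurrence(s) of y with (x - 4)
  => ( z * 1 ) >= 20
stmt 1: z := z - 6  -- replace 1 occurrence(s) of z with (z - 6)
  => ( ( z - 6 ) * 1 ) >= 20

Answer: ( ( z - 6 ) * 1 ) >= 20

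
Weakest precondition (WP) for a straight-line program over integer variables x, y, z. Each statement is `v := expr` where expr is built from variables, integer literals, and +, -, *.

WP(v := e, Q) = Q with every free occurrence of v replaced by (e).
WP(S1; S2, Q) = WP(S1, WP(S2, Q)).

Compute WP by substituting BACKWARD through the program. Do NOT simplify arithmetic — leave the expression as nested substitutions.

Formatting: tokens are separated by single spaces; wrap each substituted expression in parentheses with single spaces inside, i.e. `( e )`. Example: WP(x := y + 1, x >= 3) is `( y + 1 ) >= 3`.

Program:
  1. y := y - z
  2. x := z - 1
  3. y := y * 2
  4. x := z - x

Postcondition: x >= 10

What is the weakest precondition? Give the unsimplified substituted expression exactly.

post: x >= 10
stmt 4: x := z - x  -- replace 1 occurrence(s) of x with (z - x)
  => ( z - x ) >= 10
stmt 3: y := y * 2  -- replace 0 occurrence(s) of y with (y * 2)
  => ( z - x ) >= 10
stmt 2: x := z - 1  -- replace 1 occurrence(s) of x with (z - 1)
  => ( z - ( z - 1 ) ) >= 10
stmt 1: y := y - z  -- replace 0 occurrence(s) of y with (y - z)
  => ( z - ( z - 1 ) ) >= 10

Answer: ( z - ( z - 1 ) ) >= 10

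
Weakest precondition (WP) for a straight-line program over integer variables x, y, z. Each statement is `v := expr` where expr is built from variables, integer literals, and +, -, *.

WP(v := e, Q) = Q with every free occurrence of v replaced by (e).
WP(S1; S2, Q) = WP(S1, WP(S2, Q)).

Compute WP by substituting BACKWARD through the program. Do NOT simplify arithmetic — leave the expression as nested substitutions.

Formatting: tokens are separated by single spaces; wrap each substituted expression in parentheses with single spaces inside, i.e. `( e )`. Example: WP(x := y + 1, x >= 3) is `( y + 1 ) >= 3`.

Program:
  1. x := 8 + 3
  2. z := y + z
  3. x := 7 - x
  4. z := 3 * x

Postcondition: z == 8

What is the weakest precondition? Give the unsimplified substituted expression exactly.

post: z == 8
stmt 4: z := 3 * x  -- replace 1 occurrence(s) of z with (3 * x)
  => ( 3 * x ) == 8
stmt 3: x := 7 - x  -- replace 1 occurrence(s) of x with (7 - x)
  => ( 3 * ( 7 - x ) ) == 8
stmt 2: z := y + z  -- replace 0 occurrence(s) of z with (y + z)
  => ( 3 * ( 7 - x ) ) == 8
stmt 1: x := 8 + 3  -- replace 1 occurrence(s) of x with (8 + 3)
  => ( 3 * ( 7 - ( 8 + 3 ) ) ) == 8

Answer: ( 3 * ( 7 - ( 8 + 3 ) ) ) == 8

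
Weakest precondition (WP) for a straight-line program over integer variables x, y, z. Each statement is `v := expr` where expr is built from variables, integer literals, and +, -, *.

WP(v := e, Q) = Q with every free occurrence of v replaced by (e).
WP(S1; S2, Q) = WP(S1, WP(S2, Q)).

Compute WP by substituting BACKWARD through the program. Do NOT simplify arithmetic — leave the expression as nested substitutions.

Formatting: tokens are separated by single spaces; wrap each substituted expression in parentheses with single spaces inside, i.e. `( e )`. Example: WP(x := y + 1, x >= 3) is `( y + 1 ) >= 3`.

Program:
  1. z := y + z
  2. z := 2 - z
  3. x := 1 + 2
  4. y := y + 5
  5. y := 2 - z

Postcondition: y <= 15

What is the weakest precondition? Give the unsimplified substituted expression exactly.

Answer: ( 2 - ( 2 - ( y + z ) ) ) <= 15

Derivation:
post: y <= 15
stmt 5: y := 2 - z  -- replace 1 occurrence(s) of y with (2 - z)
  => ( 2 - z ) <= 15
stmt 4: y := y + 5  -- replace 0 occurrence(s) of y with (y + 5)
  => ( 2 - z ) <= 15
stmt 3: x := 1 + 2  -- replace 0 occurrence(s) of x with (1 + 2)
  => ( 2 - z ) <= 15
stmt 2: z := 2 - z  -- replace 1 occurrence(s) of z with (2 - z)
  => ( 2 - ( 2 - z ) ) <= 15
stmt 1: z := y + z  -- replace 1 occurrence(s) of z with (y + z)
  => ( 2 - ( 2 - ( y + z ) ) ) <= 15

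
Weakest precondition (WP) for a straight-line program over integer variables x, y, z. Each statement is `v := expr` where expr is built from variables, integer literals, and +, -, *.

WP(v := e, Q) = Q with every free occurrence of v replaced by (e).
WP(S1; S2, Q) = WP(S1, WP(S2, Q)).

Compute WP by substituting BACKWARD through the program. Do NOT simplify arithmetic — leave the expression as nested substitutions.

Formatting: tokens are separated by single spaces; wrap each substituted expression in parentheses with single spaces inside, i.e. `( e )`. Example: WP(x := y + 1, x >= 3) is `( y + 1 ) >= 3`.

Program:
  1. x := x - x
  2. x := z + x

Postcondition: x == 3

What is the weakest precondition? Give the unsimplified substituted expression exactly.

post: x == 3
stmt 2: x := z + x  -- replace 1 occurrence(s) of x with (z + x)
  => ( z + x ) == 3
stmt 1: x := x - x  -- replace 1 occurrence(s) of x with (x - x)
  => ( z + ( x - x ) ) == 3

Answer: ( z + ( x - x ) ) == 3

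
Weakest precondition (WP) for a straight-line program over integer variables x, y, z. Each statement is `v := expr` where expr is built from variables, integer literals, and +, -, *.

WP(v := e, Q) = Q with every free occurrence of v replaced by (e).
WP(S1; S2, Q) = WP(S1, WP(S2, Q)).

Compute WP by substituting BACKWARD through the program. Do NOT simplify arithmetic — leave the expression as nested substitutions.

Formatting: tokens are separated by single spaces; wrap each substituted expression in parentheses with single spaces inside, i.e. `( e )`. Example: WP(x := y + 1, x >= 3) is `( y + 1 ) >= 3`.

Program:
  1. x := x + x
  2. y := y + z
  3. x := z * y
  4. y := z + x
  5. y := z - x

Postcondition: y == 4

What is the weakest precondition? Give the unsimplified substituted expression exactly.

Answer: ( z - ( z * ( y + z ) ) ) == 4

Derivation:
post: y == 4
stmt 5: y := z - x  -- replace 1 occurrence(s) of y with (z - x)
  => ( z - x ) == 4
stmt 4: y := z + x  -- replace 0 occurrence(s) of y with (z + x)
  => ( z - x ) == 4
stmt 3: x := z * y  -- replace 1 occurrence(s) of x with (z * y)
  => ( z - ( z * y ) ) == 4
stmt 2: y := y + z  -- replace 1 occurrence(s) of y with (y + z)
  => ( z - ( z * ( y + z ) ) ) == 4
stmt 1: x := x + x  -- replace 0 occurrence(s) of x with (x + x)
  => ( z - ( z * ( y + z ) ) ) == 4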